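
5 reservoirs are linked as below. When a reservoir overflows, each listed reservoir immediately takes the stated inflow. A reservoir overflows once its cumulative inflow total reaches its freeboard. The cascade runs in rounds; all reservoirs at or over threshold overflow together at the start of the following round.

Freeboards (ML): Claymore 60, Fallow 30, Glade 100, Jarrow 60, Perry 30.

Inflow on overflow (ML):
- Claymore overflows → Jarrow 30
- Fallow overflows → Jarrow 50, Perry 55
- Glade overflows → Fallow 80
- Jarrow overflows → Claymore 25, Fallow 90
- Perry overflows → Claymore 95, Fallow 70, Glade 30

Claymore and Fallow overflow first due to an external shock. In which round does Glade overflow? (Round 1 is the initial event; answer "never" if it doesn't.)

never

Round 1 — Claymore, Fallow overflow (initial).
  Jarrow: +30+50 → 80 ≥ 60
  Perry: +55 → 55 ≥ 30
Round 2 — Jarrow, Perry overflow.
  Glade: +30 → 30 < 100
No further overflows.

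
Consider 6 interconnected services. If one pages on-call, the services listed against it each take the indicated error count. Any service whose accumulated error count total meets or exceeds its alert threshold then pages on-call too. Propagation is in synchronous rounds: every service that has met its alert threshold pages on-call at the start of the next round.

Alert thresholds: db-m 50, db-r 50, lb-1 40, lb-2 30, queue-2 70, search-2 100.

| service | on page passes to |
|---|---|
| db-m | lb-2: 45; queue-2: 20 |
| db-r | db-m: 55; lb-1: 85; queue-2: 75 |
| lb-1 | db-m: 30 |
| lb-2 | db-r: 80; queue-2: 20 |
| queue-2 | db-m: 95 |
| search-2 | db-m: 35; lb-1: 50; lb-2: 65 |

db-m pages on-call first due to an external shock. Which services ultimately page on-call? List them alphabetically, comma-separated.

Round 1 — db-m pages on-call (initial).
  lb-2: +45 → 45 ≥ 30
  queue-2: +20 → 20 < 70
Round 2 — lb-2 pages on-call.
  db-r: +80 → 80 ≥ 50
  queue-2: +20 → 40 < 70
Round 3 — db-r pages on-call.
  lb-1: +85 → 85 ≥ 40
  queue-2: +75 → 115 ≥ 70
Round 4 — lb-1, queue-2 page on-call.
No further pages.

db-m, db-r, lb-1, lb-2, queue-2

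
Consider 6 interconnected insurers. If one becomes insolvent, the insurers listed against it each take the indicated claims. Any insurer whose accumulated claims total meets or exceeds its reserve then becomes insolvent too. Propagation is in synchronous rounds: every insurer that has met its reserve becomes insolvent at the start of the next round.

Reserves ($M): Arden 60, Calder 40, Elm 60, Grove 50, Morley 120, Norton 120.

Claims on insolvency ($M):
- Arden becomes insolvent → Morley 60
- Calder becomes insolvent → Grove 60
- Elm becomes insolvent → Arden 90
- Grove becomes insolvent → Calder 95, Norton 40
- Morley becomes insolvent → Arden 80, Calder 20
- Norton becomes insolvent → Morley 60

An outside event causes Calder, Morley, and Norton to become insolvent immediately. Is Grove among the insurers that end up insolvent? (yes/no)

Round 1 — Calder, Morley, Norton become insolvent (initial).
  Arden: +80 → 80 ≥ 60
  Grove: +60 → 60 ≥ 50
Round 2 — Arden, Grove become insolvent.
No further insolvencies.

yes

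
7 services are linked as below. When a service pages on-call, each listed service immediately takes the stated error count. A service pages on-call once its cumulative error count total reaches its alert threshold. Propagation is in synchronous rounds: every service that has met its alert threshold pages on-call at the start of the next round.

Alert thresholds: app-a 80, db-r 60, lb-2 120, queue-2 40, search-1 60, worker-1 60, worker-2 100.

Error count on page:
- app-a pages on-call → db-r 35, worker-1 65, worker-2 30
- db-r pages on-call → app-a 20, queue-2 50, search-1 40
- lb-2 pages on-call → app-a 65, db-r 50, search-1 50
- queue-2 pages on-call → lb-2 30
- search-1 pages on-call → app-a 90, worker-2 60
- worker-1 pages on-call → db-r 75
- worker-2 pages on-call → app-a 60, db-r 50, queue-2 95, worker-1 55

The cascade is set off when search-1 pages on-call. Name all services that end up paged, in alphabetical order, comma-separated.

Round 1 — search-1 pages on-call (initial).
  app-a: +90 → 90 ≥ 80
  worker-2: +60 → 60 < 100
Round 2 — app-a pages on-call.
  db-r: +35 → 35 < 60
  worker-1: +65 → 65 ≥ 60
  worker-2: +30 → 90 < 100
Round 3 — worker-1 pages on-call.
  db-r: +75 → 110 ≥ 60
Round 4 — db-r pages on-call.
  queue-2: +50 → 50 ≥ 40
Round 5 — queue-2 pages on-call.
  lb-2: +30 → 30 < 120
No further pages.

app-a, db-r, queue-2, search-1, worker-1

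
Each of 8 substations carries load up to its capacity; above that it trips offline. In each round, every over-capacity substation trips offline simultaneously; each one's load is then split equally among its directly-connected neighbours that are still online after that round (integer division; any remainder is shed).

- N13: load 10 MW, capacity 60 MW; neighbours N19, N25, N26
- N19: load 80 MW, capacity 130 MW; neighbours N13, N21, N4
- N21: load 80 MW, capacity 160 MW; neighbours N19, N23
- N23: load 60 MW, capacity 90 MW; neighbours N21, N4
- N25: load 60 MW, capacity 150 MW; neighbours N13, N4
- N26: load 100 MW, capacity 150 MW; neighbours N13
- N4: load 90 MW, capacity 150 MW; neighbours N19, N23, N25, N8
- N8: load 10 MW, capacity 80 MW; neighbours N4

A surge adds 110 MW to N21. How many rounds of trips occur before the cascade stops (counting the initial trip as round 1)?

Round 1 — N21 at 190 > 160. N21 trips offline.
  N21 sheds 190 MW to N19, N23: 95 each.
    N19: 80+95 = 175 > 130
    N23: 60+95 = 155 > 90
Round 2 — N19, N23 trip offline.
  N19 sheds 175 MW to N13, N4: 87 each (1 lost).
    N13: 10+87 = 97 > 60
    N4: 90+87 = 177 > 150
  N23 sheds 155 MW to N4: 155 each.
    N4: 177+155 = 332 > 150
Round 3 — N13, N4 trip offline.
  N13 sheds 97 MW to N25, N26: 48 each (1 lost).
    N25: 60+48 = 108 ≤ 150
    N26: 100+48 = 148 ≤ 150
  N4 sheds 332 MW to N25, N8: 166 each.
    N25: 108+166 = 274 > 150
    N8: 10+166 = 176 > 80
Round 4 — N25, N8 trip offline.
  N25 sheds 274 MW: no online neighbours, lost.
  N8 sheds 176 MW: no online neighbours, lost.
No further trips.

4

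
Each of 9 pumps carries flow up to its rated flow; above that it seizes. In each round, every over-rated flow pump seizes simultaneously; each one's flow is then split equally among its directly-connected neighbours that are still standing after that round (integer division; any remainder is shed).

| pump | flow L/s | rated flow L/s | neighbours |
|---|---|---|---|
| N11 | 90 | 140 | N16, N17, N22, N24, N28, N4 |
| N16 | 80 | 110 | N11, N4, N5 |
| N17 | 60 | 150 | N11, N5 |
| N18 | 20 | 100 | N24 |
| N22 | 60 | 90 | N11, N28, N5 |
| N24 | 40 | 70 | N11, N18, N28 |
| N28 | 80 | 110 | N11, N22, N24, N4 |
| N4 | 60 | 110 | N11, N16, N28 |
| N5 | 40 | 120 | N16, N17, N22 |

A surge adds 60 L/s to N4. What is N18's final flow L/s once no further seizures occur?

100

Round 1 — N4 at 120 > 110. N4 seizes.
  N4 sheds 120 L/s to N11, N16, N28: 40 each.
    N11: 90+40 = 130 ≤ 140
    N16: 80+40 = 120 > 110
    N28: 80+40 = 120 > 110
Round 2 — N16, N28 seize.
  N16 sheds 120 L/s to N11, N5: 60 each.
    N11: 130+60 = 190 > 140
    N5: 40+60 = 100 ≤ 120
  N28 sheds 120 L/s to N11, N22, N24: 40 each.
    N11: 190+40 = 230 > 140
    N22: 60+40 = 100 > 90
    N24: 40+40 = 80 > 70
Round 3 — N11, N22, N24 seize.
  N11 sheds 230 L/s to N17: 230 each.
    N17: 60+230 = 290 > 150
  N22 sheds 100 L/s to N5: 100 each.
    N5: 100+100 = 200 > 120
  N24 sheds 80 L/s to N18: 80 each.
    N18: 20+80 = 100 ≤ 100
Round 4 — N17, N5 seize.
  N17 sheds 290 L/s: no online neighbours, lost.
  N5 sheds 200 L/s: no online neighbours, lost.
No further seizures.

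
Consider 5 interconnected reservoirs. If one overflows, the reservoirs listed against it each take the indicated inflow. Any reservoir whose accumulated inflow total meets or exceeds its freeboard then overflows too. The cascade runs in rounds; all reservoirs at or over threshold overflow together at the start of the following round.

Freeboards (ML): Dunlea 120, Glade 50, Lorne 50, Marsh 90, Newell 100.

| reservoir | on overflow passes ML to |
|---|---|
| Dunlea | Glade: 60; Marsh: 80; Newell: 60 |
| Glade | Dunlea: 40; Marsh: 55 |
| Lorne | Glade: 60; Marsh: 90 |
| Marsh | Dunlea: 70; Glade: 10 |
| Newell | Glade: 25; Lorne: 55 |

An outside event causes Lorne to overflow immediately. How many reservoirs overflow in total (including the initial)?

3

Round 1 — Lorne overflows (initial).
  Glade: +60 → 60 ≥ 50
  Marsh: +90 → 90 ≥ 90
Round 2 — Glade, Marsh overflow.
  Dunlea: +40+70 → 110 < 120
No further overflows.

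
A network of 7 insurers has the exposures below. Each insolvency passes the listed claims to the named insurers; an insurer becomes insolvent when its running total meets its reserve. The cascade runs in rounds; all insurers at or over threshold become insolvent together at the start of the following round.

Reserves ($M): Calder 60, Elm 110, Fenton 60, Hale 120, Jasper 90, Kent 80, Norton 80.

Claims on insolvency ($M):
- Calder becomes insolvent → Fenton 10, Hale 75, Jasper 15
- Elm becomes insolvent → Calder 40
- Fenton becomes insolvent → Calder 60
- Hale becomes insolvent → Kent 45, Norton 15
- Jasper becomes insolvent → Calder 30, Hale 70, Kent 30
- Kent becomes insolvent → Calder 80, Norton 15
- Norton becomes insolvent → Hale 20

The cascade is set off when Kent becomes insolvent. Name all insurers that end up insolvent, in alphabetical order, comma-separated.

Round 1 — Kent becomes insolvent (initial).
  Calder: +80 → 80 ≥ 60
  Norton: +15 → 15 < 80
Round 2 — Calder becomes insolvent.
  Fenton: +10 → 10 < 60
  Hale: +75 → 75 < 120
  Jasper: +15 → 15 < 90
No further insolvencies.

Calder, Kent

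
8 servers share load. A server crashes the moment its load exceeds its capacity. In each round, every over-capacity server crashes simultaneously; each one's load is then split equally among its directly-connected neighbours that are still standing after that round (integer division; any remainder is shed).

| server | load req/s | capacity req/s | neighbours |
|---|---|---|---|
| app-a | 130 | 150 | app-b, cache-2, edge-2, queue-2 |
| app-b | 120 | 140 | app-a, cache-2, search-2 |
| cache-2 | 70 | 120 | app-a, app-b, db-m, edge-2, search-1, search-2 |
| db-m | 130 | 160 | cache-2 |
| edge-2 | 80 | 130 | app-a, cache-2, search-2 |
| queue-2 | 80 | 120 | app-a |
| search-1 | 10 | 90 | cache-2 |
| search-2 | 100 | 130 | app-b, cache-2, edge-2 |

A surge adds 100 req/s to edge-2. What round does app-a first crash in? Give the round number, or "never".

Round 1 — edge-2 at 180 > 130. edge-2 crashes.
  edge-2 sheds 180 req/s to app-a, cache-2, search-2: 60 each.
    app-a: 130+60 = 190 > 150
    cache-2: 70+60 = 130 > 120
    search-2: 100+60 = 160 > 130
Round 2 — app-a, cache-2, search-2 crash.
  app-a sheds 190 req/s to app-b, queue-2: 95 each.
    app-b: 120+95 = 215 > 140
    queue-2: 80+95 = 175 > 120
  cache-2 sheds 130 req/s to app-b, db-m, search-1: 43 each (1 lost).
    app-b: 215+43 = 258 > 140
    db-m: 130+43 = 173 > 160
    search-1: 10+43 = 53 ≤ 90
  search-2 sheds 160 req/s to app-b: 160 each.
    app-b: 258+160 = 418 > 140
Round 3 — app-b, db-m, queue-2 crash.
  app-b sheds 418 req/s: no online neighbours, lost.
  db-m sheds 173 req/s: no online neighbours, lost.
  queue-2 sheds 175 req/s: no online neighbours, lost.
No further crashes.

2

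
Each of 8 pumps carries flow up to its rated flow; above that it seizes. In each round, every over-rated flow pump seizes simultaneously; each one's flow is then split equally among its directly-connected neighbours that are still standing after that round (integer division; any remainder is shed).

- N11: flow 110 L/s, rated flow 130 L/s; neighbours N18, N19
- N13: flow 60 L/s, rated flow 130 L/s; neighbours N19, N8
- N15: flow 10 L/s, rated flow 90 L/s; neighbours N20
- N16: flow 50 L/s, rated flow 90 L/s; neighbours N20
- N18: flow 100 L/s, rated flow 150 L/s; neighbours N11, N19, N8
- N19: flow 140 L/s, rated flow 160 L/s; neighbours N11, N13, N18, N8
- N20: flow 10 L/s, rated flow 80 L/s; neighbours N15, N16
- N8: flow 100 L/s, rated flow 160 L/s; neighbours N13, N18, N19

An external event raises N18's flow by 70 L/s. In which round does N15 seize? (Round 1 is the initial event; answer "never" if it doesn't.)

never

Round 1 — N18 at 170 > 150. N18 seizes.
  N18 sheds 170 L/s to N11, N19, N8: 56 each (2 lost).
    N11: 110+56 = 166 > 130
    N19: 140+56 = 196 > 160
    N8: 100+56 = 156 ≤ 160
Round 2 — N11, N19 seize.
  N11 sheds 166 L/s: no online neighbours, lost.
  N19 sheds 196 L/s to N13, N8: 98 each.
    N13: 60+98 = 158 > 130
    N8: 156+98 = 254 > 160
Round 3 — N13, N8 seize.
  N13 sheds 158 L/s: no online neighbours, lost.
  N8 sheds 254 L/s: no online neighbours, lost.
No further seizures.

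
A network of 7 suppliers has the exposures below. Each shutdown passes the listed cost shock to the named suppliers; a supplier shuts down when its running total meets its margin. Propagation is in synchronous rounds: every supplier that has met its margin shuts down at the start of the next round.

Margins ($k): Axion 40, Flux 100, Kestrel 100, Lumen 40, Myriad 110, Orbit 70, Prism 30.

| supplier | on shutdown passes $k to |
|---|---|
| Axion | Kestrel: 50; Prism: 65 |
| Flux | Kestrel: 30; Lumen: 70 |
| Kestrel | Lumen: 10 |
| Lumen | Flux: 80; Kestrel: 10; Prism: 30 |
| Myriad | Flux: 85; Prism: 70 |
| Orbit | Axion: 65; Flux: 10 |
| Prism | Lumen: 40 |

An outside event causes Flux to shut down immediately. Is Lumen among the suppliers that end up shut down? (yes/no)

Round 1 — Flux shuts down (initial).
  Kestrel: +30 → 30 < 100
  Lumen: +70 → 70 ≥ 40
Round 2 — Lumen shuts down.
  Kestrel: +10 → 40 < 100
  Prism: +30 → 30 ≥ 30
Round 3 — Prism shuts down.
No further shutdowns.

yes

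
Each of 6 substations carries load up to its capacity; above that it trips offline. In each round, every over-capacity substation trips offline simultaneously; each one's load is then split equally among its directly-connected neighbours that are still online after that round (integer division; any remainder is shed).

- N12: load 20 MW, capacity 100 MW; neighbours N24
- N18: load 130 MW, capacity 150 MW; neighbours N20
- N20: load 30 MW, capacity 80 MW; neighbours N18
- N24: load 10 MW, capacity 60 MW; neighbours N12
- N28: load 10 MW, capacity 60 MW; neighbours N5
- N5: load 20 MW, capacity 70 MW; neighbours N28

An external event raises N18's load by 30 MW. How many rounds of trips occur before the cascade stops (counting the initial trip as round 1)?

Round 1 — N18 at 160 > 150. N18 trips offline.
  N18 sheds 160 MW to N20: 160 each.
    N20: 30+160 = 190 > 80
Round 2 — N20 trips offline.
  N20 sheds 190 MW: no online neighbours, lost.
No further trips.

2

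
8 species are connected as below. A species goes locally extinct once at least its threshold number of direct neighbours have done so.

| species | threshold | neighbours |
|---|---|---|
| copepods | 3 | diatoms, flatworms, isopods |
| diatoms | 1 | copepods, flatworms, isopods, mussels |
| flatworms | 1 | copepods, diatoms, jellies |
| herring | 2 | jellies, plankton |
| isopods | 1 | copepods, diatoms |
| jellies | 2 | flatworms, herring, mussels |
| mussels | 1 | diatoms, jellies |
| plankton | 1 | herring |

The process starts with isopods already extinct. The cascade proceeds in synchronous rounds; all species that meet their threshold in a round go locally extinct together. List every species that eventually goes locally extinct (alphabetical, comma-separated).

copepods, diatoms, flatworms, isopods, jellies, mussels

Round 1 — isopods goes locally extinct (initial).
Round 2 — checking thresholds:
  copepods: 1 of 3 neighbours < 3, holds.
  diatoms: 1 of 4 neighbours ≥ 1, goes locally extinct.
Round 3 — checking thresholds:
  copepods: 2 of 3 neighbours < 3, holds.
  flatworms: 1 of 3 neighbours ≥ 1, goes locally extinct.
  mussels: 1 of 2 neighbours ≥ 1, goes locally extinct.
Round 4 — checking thresholds:
  copepods: 3 of 3 neighbours ≥ 3, goes locally extinct.
  jellies: 2 of 3 neighbours ≥ 2, goes locally extinct.
Round 5 — no new extinctions; cascade stops.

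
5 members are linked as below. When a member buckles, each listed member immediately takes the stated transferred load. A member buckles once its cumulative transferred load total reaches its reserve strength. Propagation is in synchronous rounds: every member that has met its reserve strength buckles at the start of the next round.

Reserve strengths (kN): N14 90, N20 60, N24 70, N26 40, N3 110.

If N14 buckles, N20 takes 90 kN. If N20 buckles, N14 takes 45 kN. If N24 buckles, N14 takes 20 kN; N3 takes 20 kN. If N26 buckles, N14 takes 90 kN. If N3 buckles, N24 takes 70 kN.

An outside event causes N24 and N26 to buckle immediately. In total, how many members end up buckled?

4

Round 1 — N24, N26 buckle (initial).
  N14: +20+90 → 110 ≥ 90
  N3: +20 → 20 < 110
Round 2 — N14 buckles.
  N20: +90 → 90 ≥ 60
Round 3 — N20 buckles.
No further bucklings.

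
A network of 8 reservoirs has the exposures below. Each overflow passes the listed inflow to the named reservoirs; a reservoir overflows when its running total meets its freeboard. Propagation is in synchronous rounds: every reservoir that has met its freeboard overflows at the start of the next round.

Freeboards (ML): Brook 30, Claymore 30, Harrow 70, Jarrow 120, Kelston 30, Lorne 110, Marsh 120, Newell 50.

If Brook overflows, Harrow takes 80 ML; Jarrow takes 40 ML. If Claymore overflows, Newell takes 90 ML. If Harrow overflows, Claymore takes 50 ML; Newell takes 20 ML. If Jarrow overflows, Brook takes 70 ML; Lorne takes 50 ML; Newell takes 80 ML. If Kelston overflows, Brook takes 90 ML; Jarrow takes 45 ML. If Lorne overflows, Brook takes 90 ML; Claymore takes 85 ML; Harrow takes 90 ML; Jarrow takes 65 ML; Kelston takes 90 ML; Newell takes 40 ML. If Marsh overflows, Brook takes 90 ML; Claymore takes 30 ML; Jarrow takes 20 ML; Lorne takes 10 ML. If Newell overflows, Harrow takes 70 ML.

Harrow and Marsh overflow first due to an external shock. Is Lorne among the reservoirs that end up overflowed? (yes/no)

Round 1 — Harrow, Marsh overflow (initial).
  Brook: +90 → 90 ≥ 30
  Claymore: +50+30 → 80 ≥ 30
  Jarrow: +20 → 20 < 120
  Lorne: +10 → 10 < 110
  Newell: +20 → 20 < 50
Round 2 — Brook, Claymore overflow.
  Jarrow: +40 → 60 < 120
  Newell: +90 → 110 ≥ 50
Round 3 — Newell overflows.
No further overflows.

no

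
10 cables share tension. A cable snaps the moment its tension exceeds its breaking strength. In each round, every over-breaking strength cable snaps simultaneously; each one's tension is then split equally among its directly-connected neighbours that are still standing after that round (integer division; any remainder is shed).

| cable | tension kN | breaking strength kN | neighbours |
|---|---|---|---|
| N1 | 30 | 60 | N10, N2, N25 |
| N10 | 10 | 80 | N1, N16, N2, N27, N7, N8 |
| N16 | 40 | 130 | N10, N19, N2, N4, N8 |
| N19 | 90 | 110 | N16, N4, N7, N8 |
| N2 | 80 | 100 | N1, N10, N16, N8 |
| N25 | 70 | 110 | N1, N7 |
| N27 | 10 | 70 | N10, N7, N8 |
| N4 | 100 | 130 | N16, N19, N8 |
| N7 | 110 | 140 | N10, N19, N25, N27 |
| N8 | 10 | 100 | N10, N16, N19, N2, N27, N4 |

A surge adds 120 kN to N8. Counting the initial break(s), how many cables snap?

10

Round 1 — N8 at 130 > 100. N8 snaps.
  N8 sheds 130 kN to N10, N16, N19, N2, N27, N4: 21 each (4 lost).
    N10: 10+21 = 31 ≤ 80
    N16: 40+21 = 61 ≤ 130
    N19: 90+21 = 111 > 110
    N2: 80+21 = 101 > 100
    N27: 10+21 = 31 ≤ 70
    N4: 100+21 = 121 ≤ 130
Round 2 — N19, N2 snap.
  N19 sheds 111 kN to N16, N4, N7: 37 each.
    N16: 61+37 = 98 ≤ 130
    N4: 121+37 = 158 > 130
    N7: 110+37 = 147 > 140
  N2 sheds 101 kN to N1, N10, N16: 33 each (2 lost).
    N1: 30+33 = 63 > 60
    N10: 31+33 = 64 ≤ 80
    N16: 98+33 = 131 > 130
Round 3 — N1, N16, N4, N7 snap.
  N1 sheds 63 kN to N10, N25: 31 each (1 lost).
    N10: 64+31 = 95 > 80
    N25: 70+31 = 101 ≤ 110
  N16 sheds 131 kN to N10: 131 each.
    N10: 95+131 = 226 > 80
  N4 sheds 158 kN: no online neighbours, lost.
  N7 sheds 147 kN to N10, N25, N27: 49 each.
    N10: 226+49 = 275 > 80
    N25: 101+49 = 150 > 110
    N27: 31+49 = 80 > 70
Round 4 — N10, N25, N27 snap.
  N10 sheds 275 kN: no online neighbours, lost.
  N25 sheds 150 kN: no online neighbours, lost.
  N27 sheds 80 kN: no online neighbours, lost.
No further breaks.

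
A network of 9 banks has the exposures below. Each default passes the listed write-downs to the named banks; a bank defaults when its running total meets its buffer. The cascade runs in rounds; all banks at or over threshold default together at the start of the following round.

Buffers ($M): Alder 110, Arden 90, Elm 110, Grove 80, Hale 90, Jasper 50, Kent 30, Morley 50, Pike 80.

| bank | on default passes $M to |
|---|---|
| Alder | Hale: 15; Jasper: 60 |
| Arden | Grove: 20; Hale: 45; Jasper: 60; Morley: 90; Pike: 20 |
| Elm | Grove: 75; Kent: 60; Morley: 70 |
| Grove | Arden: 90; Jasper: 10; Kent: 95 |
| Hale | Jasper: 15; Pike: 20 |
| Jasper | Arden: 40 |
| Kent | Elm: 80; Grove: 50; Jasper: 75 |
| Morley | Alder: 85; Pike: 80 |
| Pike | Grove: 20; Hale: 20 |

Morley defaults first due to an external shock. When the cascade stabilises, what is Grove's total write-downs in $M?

Round 1 — Morley defaults (initial).
  Alder: +85 → 85 < 110
  Pike: +80 → 80 ≥ 80
Round 2 — Pike defaults.
  Grove: +20 → 20 < 80
  Hale: +20 → 20 < 90
No further defaults.

20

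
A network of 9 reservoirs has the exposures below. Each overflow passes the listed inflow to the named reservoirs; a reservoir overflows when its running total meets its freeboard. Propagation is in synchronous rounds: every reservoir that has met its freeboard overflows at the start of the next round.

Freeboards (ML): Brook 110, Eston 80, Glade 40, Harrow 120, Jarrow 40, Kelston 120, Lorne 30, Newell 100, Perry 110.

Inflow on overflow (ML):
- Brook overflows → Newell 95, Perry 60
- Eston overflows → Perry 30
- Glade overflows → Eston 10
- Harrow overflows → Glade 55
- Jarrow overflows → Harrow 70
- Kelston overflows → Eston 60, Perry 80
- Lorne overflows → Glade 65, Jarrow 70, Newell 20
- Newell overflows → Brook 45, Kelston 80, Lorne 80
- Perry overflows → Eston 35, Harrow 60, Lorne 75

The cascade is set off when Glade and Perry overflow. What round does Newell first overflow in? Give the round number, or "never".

never

Round 1 — Glade, Perry overflow (initial).
  Eston: +10+35 → 45 < 80
  Harrow: +60 → 60 < 120
  Lorne: +75 → 75 ≥ 30
Round 2 — Lorne overflows.
  Jarrow: +70 → 70 ≥ 40
  Newell: +20 → 20 < 100
Round 3 — Jarrow overflows.
  Harrow: +70 → 130 ≥ 120
Round 4 — Harrow overflows.
No further overflows.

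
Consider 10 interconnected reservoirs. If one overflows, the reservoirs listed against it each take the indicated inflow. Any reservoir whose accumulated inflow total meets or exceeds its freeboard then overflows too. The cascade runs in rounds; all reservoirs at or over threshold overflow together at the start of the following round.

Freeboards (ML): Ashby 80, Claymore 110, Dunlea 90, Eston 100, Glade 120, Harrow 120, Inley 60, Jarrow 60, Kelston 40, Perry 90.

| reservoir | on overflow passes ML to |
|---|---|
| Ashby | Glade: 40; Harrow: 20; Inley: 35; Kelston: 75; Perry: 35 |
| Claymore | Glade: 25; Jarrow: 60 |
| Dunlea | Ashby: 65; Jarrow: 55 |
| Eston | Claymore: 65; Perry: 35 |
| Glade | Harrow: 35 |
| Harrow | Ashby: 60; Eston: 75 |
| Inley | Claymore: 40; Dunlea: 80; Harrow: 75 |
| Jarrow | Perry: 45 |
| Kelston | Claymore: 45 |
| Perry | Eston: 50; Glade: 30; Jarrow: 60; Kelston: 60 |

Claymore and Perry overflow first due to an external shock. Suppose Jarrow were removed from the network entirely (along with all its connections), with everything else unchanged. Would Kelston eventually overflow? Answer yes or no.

yes

With Jarrow removed:
Round 1 — Claymore, Perry overflow (initial).
  Eston: +50 → 50 < 100
  Glade: +25+30 → 55 < 120
  Kelston: +60 → 60 ≥ 40
Round 2 — Kelston overflows.
No further overflows.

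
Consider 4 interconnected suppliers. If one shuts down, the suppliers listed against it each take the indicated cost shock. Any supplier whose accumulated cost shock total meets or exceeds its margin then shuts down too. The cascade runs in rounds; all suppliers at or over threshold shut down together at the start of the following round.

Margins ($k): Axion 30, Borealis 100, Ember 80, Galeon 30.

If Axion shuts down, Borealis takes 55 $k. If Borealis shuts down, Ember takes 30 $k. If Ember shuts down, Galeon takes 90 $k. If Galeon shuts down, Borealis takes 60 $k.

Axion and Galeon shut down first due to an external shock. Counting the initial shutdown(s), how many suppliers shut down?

3

Round 1 — Axion, Galeon shut down (initial).
  Borealis: +55+60 → 115 ≥ 100
Round 2 — Borealis shuts down.
  Ember: +30 → 30 < 80
No further shutdowns.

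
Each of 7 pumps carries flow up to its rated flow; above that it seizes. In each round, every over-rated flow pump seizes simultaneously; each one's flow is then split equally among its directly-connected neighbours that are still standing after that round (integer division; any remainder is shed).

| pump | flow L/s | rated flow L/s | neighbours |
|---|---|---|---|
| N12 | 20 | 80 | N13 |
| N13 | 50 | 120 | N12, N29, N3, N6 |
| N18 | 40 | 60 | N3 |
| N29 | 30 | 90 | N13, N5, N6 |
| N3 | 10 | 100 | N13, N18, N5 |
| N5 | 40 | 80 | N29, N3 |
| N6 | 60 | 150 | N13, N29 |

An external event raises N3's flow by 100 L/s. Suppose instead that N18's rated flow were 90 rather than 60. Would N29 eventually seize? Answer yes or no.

no

With N18's rated flow at 90:
Round 1 — N3 at 110 > 100. N3 seizes.
  N3 sheds 110 L/s to N13, N18, N5: 36 each (2 lost).
    N13: 50+36 = 86 ≤ 120
    N18: 40+36 = 76 ≤ 90
    N5: 40+36 = 76 ≤ 80
No further seizures.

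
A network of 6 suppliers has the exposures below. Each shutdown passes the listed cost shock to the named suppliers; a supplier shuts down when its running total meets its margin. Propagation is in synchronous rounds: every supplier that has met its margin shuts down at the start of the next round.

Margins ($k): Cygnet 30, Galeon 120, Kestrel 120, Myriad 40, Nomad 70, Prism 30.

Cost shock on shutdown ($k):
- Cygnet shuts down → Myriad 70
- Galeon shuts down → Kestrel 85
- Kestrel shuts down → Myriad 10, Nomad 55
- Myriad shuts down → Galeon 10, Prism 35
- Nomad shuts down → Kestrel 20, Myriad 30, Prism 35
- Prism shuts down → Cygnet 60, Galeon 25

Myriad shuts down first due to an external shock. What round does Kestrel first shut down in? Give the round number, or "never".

Round 1 — Myriad shuts down (initial).
  Galeon: +10 → 10 < 120
  Prism: +35 → 35 ≥ 30
Round 2 — Prism shuts down.
  Cygnet: +60 → 60 ≥ 30
  Galeon: +25 → 35 < 120
Round 3 — Cygnet shuts down.
No further shutdowns.

never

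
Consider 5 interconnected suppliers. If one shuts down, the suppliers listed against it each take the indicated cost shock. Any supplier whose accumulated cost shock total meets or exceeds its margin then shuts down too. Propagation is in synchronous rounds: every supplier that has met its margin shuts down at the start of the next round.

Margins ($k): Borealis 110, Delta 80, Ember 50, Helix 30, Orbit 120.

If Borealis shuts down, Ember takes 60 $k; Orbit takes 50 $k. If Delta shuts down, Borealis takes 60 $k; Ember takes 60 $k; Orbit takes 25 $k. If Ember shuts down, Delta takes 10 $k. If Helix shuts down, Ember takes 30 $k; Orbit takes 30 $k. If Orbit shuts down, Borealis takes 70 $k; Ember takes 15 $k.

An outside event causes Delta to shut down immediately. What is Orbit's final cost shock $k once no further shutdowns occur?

Round 1 — Delta shuts down (initial).
  Borealis: +60 → 60 < 110
  Ember: +60 → 60 ≥ 50
  Orbit: +25 → 25 < 120
Round 2 — Ember shuts down.
No further shutdowns.

25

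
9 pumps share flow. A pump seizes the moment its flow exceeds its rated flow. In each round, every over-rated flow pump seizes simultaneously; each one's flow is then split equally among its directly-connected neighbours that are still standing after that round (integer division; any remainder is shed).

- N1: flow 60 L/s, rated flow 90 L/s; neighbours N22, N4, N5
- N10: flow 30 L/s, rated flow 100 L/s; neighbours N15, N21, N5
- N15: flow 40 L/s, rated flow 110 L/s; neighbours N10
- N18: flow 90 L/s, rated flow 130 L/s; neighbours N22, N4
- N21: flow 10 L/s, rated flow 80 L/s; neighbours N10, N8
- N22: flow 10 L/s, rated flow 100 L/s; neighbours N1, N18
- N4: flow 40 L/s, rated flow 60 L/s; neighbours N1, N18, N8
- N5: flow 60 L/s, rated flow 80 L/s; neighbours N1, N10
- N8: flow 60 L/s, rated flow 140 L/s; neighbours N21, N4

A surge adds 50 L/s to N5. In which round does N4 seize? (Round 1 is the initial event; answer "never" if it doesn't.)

3

Round 1 — N5 at 110 > 80. N5 seizes.
  N5 sheds 110 L/s to N1, N10: 55 each.
    N1: 60+55 = 115 > 90
    N10: 30+55 = 85 ≤ 100
Round 2 — N1 seizes.
  N1 sheds 115 L/s to N22, N4: 57 each (1 lost).
    N22: 10+57 = 67 ≤ 100
    N4: 40+57 = 97 > 60
Round 3 — N4 seizes.
  N4 sheds 97 L/s to N18, N8: 48 each (1 lost).
    N18: 90+48 = 138 > 130
    N8: 60+48 = 108 ≤ 140
Round 4 — N18 seizes.
  N18 sheds 138 L/s to N22: 138 each.
    N22: 67+138 = 205 > 100
Round 5 — N22 seizes.
  N22 sheds 205 L/s: no online neighbours, lost.
No further seizures.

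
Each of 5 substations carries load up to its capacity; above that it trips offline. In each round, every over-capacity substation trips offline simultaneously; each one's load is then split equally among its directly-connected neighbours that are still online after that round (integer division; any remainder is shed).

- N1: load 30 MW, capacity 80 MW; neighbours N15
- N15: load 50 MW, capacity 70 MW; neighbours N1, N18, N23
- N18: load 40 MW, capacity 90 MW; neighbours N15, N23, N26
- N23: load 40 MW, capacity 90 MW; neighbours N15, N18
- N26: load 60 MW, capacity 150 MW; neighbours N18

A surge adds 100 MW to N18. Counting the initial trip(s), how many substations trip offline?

3

Round 1 — N18 at 140 > 90. N18 trips offline.
  N18 sheds 140 MW to N15, N23, N26: 46 each (2 lost).
    N15: 50+46 = 96 > 70
    N23: 40+46 = 86 ≤ 90
    N26: 60+46 = 106 ≤ 150
Round 2 — N15 trips offline.
  N15 sheds 96 MW to N1, N23: 48 each.
    N1: 30+48 = 78 ≤ 80
    N23: 86+48 = 134 > 90
Round 3 — N23 trips offline.
  N23 sheds 134 MW: no online neighbours, lost.
No further trips.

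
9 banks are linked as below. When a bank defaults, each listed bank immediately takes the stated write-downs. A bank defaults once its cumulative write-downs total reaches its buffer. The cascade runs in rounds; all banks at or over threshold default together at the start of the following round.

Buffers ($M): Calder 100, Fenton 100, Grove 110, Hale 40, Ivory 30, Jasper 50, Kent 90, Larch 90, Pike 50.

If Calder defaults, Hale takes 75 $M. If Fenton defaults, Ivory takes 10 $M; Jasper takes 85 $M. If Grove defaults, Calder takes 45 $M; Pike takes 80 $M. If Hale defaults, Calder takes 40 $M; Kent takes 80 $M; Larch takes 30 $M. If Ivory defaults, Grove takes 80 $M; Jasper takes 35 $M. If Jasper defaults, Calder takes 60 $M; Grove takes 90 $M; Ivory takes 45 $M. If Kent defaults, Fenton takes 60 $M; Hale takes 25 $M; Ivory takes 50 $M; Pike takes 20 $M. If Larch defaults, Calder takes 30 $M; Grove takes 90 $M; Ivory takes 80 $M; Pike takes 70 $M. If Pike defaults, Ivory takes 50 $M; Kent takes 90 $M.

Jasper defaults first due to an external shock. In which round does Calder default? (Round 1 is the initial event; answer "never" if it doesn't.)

4

Round 1 — Jasper defaults (initial).
  Calder: +60 → 60 < 100
  Grove: +90 → 90 < 110
  Ivory: +45 → 45 ≥ 30
Round 2 — Ivory defaults.
  Grove: +80 → 170 ≥ 110
Round 3 — Grove defaults.
  Calder: +45 → 105 ≥ 100
  Pike: +80 → 80 ≥ 50
Round 4 — Calder, Pike default.
  Hale: +75 → 75 ≥ 40
  Kent: +90 → 90 ≥ 90
Round 5 — Hale, Kent default.
  Fenton: +60 → 60 < 100
  Larch: +30 → 30 < 90
No further defaults.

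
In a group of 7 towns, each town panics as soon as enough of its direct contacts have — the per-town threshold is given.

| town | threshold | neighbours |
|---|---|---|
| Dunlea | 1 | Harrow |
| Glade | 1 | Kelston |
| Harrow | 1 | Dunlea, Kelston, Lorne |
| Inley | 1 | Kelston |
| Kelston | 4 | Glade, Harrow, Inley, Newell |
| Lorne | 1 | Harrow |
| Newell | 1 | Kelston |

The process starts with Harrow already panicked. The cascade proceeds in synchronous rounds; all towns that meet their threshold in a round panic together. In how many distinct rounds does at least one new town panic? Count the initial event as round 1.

Round 1 — Harrow panics (initial).
Round 2 — checking thresholds:
  Dunlea: 1 of 1 neighbours ≥ 1, panics.
  Kelston: 1 of 4 neighbours < 4, not yet.
  Lorne: 1 of 1 neighbours ≥ 1, panics.
Round 3 — no new panics; cascade stops.

2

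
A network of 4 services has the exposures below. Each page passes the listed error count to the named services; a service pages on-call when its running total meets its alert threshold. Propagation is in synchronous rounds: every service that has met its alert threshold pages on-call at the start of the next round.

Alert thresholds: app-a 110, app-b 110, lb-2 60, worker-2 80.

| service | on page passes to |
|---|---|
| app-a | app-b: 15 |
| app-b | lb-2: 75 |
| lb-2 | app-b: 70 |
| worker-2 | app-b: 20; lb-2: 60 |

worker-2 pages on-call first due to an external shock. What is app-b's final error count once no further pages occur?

Round 1 — worker-2 pages on-call (initial).
  app-b: +20 → 20 < 110
  lb-2: +60 → 60 ≥ 60
Round 2 — lb-2 pages on-call.
  app-b: +70 → 90 < 110
No further pages.

90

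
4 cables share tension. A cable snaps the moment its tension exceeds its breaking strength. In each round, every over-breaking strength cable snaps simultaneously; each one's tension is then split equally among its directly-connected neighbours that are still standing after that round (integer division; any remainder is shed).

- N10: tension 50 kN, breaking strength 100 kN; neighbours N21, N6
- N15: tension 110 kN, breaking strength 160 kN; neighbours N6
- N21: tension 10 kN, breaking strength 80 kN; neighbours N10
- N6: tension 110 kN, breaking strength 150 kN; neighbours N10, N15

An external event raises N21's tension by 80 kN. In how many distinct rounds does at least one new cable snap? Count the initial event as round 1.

Round 1 — N21 at 90 > 80. N21 snaps.
  N21 sheds 90 kN to N10: 90 each.
    N10: 50+90 = 140 > 100
Round 2 — N10 snaps.
  N10 sheds 140 kN to N6: 140 each.
    N6: 110+140 = 250 > 150
Round 3 — N6 snaps.
  N6 sheds 250 kN to N15: 250 each.
    N15: 110+250 = 360 > 160
Round 4 — N15 snaps.
  N15 sheds 360 kN: no online neighbours, lost.
No further breaks.

4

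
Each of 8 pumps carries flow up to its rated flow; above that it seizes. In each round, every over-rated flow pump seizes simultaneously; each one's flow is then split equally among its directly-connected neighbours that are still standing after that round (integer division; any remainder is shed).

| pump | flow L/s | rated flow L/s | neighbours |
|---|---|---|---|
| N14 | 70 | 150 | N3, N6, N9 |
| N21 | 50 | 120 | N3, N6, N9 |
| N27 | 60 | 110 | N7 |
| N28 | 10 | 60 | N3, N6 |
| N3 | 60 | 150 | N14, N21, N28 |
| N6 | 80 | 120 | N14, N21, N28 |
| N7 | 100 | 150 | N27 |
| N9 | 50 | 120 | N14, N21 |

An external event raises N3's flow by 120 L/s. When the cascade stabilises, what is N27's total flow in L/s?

60

Round 1 — N3 at 180 > 150. N3 seizes.
  N3 sheds 180 L/s to N14, N21, N28: 60 each.
    N14: 70+60 = 130 ≤ 150
    N21: 50+60 = 110 ≤ 120
    N28: 10+60 = 70 > 60
Round 2 — N28 seizes.
  N28 sheds 70 L/s to N6: 70 each.
    N6: 80+70 = 150 > 120
Round 3 — N6 seizes.
  N6 sheds 150 L/s to N14, N21: 75 each.
    N14: 130+75 = 205 > 150
    N21: 110+75 = 185 > 120
Round 4 — N14, N21 seize.
  N14 sheds 205 L/s to N9: 205 each.
    N9: 50+205 = 255 > 120
  N21 sheds 185 L/s to N9: 185 each.
    N9: 255+185 = 440 > 120
Round 5 — N9 seizes.
  N9 sheds 440 L/s: no online neighbours, lost.
No further seizures.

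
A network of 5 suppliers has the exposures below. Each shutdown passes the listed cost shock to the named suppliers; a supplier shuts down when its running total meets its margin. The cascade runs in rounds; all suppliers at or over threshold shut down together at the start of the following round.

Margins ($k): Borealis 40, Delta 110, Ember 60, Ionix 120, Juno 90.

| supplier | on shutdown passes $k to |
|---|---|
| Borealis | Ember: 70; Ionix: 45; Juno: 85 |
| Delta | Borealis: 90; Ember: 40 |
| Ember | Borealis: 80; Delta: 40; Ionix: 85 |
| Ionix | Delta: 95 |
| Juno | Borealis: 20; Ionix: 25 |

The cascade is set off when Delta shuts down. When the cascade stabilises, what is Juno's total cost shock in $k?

Round 1 — Delta shuts down (initial).
  Borealis: +90 → 90 ≥ 40
  Ember: +40 → 40 < 60
Round 2 — Borealis shuts down.
  Ember: +70 → 110 ≥ 60
  Ionix: +45 → 45 < 120
  Juno: +85 → 85 < 90
Round 3 — Ember shuts down.
  Ionix: +85 → 130 ≥ 120
Round 4 — Ionix shuts down.
No further shutdowns.

85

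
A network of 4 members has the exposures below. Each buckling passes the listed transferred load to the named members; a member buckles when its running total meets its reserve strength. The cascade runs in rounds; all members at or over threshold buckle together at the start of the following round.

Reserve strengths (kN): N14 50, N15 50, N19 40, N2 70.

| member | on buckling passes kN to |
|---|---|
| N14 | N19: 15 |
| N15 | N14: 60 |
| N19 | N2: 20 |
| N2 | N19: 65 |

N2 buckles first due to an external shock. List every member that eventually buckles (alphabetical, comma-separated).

N19, N2

Round 1 — N2 buckles (initial).
  N19: +65 → 65 ≥ 40
Round 2 — N19 buckles.
No further bucklings.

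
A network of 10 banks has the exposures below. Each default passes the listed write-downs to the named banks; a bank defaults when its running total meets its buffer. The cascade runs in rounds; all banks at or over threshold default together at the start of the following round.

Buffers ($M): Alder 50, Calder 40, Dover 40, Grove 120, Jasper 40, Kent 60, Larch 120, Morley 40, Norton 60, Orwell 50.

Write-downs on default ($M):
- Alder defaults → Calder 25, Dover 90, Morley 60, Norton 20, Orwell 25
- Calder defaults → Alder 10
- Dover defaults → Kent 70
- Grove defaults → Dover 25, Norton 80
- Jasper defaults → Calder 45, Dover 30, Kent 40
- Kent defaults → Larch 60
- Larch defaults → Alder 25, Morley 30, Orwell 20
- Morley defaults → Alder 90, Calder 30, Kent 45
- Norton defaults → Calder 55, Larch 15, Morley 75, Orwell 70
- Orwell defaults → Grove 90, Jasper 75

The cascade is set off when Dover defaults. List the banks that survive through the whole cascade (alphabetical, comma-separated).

Alder, Calder, Grove, Jasper, Larch, Morley, Norton, Orwell

Round 1 — Dover defaults (initial).
  Kent: +70 → 70 ≥ 60
Round 2 — Kent defaults.
  Larch: +60 → 60 < 120
No further defaults.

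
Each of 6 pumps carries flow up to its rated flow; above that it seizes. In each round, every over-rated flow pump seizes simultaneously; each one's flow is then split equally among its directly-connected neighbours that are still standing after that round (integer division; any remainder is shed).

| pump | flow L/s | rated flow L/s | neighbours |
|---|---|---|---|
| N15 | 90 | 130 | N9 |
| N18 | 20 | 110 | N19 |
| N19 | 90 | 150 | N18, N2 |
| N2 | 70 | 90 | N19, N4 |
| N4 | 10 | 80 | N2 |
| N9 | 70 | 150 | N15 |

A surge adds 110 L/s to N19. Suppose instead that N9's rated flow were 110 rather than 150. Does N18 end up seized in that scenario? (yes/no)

With N9's rated flow at 110:
Round 1 — N19 at 200 > 150. N19 seizes.
  N19 sheds 200 L/s to N18, N2: 100 each.
    N18: 20+100 = 120 > 110
    N2: 70+100 = 170 > 90
Round 2 — N18, N2 seize.
  N18 sheds 120 L/s: no online neighbours, lost.
  N2 sheds 170 L/s to N4: 170 each.
    N4: 10+170 = 180 > 80
Round 3 — N4 seizes.
  N4 sheds 180 L/s: no online neighbours, lost.
No further seizures.

yes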